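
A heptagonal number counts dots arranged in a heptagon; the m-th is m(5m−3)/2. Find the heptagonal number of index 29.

The 29th heptagonal number is n(5n−3)/2 with n = 29.
29·(5·29 − 3)/2 = 29·142/2 = 29·71 = 2059.

2059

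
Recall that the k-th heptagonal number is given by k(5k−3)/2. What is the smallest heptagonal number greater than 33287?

33466

Solve n(5n−3)/2 > 33287 for integer n.
The largest n with value ≤ 33287 is 115 (since 32890 ≤ 33287 < 33466), so the first above is n = 116, value 33466.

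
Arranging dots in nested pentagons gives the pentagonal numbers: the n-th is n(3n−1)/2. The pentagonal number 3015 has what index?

Set n(3n−1)/2 = 3015, giving 3n² − n − 6030 = 0.
The discriminant is 1 + 24·3015 = 72361, and √72361 = 269.
So n = (1 + 269) / 6 = 270/6 = 45.

45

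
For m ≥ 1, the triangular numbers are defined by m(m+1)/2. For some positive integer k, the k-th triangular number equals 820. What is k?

40

Set n(n+1)/2 = 820, giving n² + n − 1640 = 0.
The discriminant is 1 + 8·820 = 6561, and √6561 = 81.
So n = (-1 + 81) / 2 = 80/2 = 40.
Check: 40·41/2 = 820. ✓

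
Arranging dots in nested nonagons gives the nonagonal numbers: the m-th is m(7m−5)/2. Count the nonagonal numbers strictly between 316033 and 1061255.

251

The n-th nonagonal number is n(7n−5)/2.
Smallest index with value > 316033: n = 301 (giving 316351).
Largest index with value < 1061255: n = 551 (giving 1061226).
Indices 301 through 551: 251 terms.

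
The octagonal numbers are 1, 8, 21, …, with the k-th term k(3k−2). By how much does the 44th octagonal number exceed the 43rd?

Consecutive octagonal numbers differ by 6n − 5: here 6·44 − 5 = 259.

259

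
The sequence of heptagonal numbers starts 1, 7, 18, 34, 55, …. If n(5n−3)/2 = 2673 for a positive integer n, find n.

33

Set n(5n−3)/2 = 2673, giving 5n² − 3n − 5346 = 0.
So n = (3 + 327) / 10 = 330/10 = 33.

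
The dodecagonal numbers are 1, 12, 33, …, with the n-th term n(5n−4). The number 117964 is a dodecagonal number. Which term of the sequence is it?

Set n(5n−4) = 117964, giving 5n² − 4n − 117964 = 0.
The discriminant is 16 + 20·117964 = 2359296, and √2359296 = 1536.
So n = (4 + 1536) / 10 = 1540/10 = 154.

154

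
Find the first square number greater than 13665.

13689

Solve n² > 13665 for integer n.
The largest n with value ≤ 13665 is 116 (since 13456 ≤ 13665 < 13689), so the first above is n = 117, value 13689.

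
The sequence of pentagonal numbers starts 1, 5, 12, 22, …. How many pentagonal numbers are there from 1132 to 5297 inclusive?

32

The n-th pentagonal number is n(3n−1)/2.
Smallest index with value ≥ 1132: n = 28 (giving 1162).
Largest index with value ≤ 5297: n = 59 (giving 5192).
Indices 28 through 59: 32 terms.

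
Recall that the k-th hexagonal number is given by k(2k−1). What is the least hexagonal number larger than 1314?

Solve n(2n−1) > 1314 for integer n.
The largest n with value ≤ 1314 is 25 (since 1225 ≤ 1314 < 1326), so the first above is n = 26, value 1326.

1326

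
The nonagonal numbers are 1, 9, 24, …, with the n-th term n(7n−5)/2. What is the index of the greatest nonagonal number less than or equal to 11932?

Solve n(7n−5)/2 ≤ 11932 for integer n.
n = 58 gives 11629 ≤ 11932, while n = 59 gives 12036 > 11932; so the answer is index 58.

58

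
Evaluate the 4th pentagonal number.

22

The 4th pentagonal number is n(3n−1)/2 with n = 4.
4·(3·4 − 1)/2 = 4·11/2 = 22.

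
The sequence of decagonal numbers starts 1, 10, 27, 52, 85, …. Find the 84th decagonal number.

84·(4·84 − 3) = 84·333 = 27972.

27972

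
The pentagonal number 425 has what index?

Set n(3n−1)/2 = 425, giving 3n² − n − 850 = 0.
The discriminant is 1 + 24·425 = 10201, and √10201 = 101.
So n = (1 + 101) / 6 = 102/6 = 17.

17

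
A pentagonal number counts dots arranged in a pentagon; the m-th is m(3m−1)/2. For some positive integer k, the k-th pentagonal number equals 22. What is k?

4

Set n(3n−1)/2 = 22, giving 3n² − n − 44 = 0.
The discriminant is 1 + 24·22 = 529, and √529 = 23.
So n = (1 + 23) / 6 = 24/6 = 4.
Check: 4·(3·4 − 1)/2 = 22. ✓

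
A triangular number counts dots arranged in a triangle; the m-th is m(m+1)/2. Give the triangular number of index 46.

1081

The 46th triangular number is n(n+1)/2 with n = 46.
46·47/2 = 2162/2 = 1081.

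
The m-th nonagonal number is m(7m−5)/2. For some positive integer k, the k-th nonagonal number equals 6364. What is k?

43

Set n(7n−5)/2 = 6364, giving 7n² − 5n − 12728 = 0.
The discriminant is 25 + 56·6364 = 356409, and √356409 = 597.
So n = (5 + 597) / 14 = 602/14 = 43.
Check: 43·(7·43 − 5)/2 = 6364. ✓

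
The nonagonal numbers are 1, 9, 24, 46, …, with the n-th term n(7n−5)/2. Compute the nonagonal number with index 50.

8625

The 50th nonagonal number is n(7n−5)/2 with n = 50.
50·(7·50 − 5)/2 = 50·345/2 = 8625.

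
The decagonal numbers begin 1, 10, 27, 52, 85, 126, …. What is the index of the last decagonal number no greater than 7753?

Solve n(4n−3) ≤ 7753 for integer n.
n = 44 gives 7612 ≤ 7753, while n = 45 gives 7965 > 7753; so the answer is index 44.

44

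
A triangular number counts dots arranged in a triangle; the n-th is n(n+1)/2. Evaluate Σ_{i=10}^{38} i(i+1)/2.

9715

Σ i(i+1)/2 = (Σi² + Σi) / 2 over i = 10..38.
Σi = 741 − 45 = 696 and Σi² = 19019 − 285 = 18734.
(1·18734 + 1·696) / 2 = 19430/2 = 9715.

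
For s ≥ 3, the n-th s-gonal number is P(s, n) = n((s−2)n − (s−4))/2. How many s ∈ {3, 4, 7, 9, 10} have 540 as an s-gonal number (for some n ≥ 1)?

s = 3: P(3, 32) = 528 and P(3, 33) = 561; 540 is not s-gonal.
s = 4: P(4, 23) = 529 and P(4, 24) = 576; 540 is not s-gonal.
s = 7: P(7, 15) = 540. ✓
s = 9: P(9, 12) = 474 and P(9, 13) = 559; 540 is not s-gonal.
s = 10: P(10, 12) = 540. ✓
Hits: s ∈ {7, 10} → 2.

2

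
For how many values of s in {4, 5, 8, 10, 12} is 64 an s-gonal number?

2

s = 4: P(4, 8) = 64. ✓
s = 5: P(5, 6) = 51 and P(5, 7) = 70; 64 is not s-gonal.
s = 8: P(8, 4) = 40 and P(8, 5) = 65; 64 is not s-gonal.
s = 10: P(10, 4) = 52 and P(10, 5) = 85; 64 is not s-gonal.
s = 12: P(12, 4) = 64. ✓
Hits: s ∈ {4, 12} → 2.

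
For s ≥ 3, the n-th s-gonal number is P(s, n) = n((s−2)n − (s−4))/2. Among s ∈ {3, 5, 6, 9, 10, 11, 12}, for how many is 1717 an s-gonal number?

1

s = 3: P(3, 58) = 1711 and P(3, 59) = 1770; 1717 is not s-gonal.
s = 5: P(5, 34) = 1717. ✓
s = 6: P(6, 29) = 1653 and P(6, 30) = 1770; 1717 is not s-gonal.
s = 9: P(9, 22) = 1639 and P(9, 23) = 1794; 1717 is not s-gonal.
s = 10: P(10, 21) = 1701 and P(10, 22) = 1870; 1717 is not s-gonal.
s = 11: P(11, 19) = 1558 and P(11, 20) = 1730; 1717 is not s-gonal.
s = 12: P(12, 18) = 1548 and P(12, 19) = 1729; 1717 is not s-gonal.
Hits: s ∈ {5} → 1.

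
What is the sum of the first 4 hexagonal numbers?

50

Σ i(2i−1) = 2Σi² − Σi over i = 1..4.
Σi = 10 and Σi² = 30.
2·30 − 1·10 = 50.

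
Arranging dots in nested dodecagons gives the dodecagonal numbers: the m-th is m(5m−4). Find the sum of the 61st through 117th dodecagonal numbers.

Σ i(5i−4) = 5Σi² − 4Σi over i = 61..117.
Σi = 6903 − 1830 = 5073 and Σi² = 540735 − 73810 = 466925.
5·466925 − 4·5073 = 2314333.

2314333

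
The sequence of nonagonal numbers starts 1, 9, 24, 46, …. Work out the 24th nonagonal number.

The 24th nonagonal number is n(7n−5)/2 with n = 24.
24·(7·24 − 5)/2 = 24·163/2 = 1956.

1956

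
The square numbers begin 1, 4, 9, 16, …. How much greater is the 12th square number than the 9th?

63

12² = 144 and 9² = 81.
Difference: 144 − 81 = 63.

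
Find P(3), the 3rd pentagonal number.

12

3·(3·3 − 1)/2 = 3·8/2 = 3·4 = 12.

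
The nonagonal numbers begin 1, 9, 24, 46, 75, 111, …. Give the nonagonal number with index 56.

10836

The 56th nonagonal number is n(7n−5)/2 with n = 56.
56·(7·56 − 5)/2 = 56·387/2 = 10836.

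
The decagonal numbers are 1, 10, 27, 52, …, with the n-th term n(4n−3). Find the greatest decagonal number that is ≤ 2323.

Solve n(4n−3) ≤ 2323 for integer n.
n = 24 gives 2232 ≤ 2323, while n = 25 gives 2425 > 2323; so the answer is 2232.

2232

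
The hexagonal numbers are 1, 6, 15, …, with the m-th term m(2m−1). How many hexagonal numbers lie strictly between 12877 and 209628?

The n-th hexagonal number is n(2n−1).
Smallest index with value > 12877: n = 81 (giving 13041).
Largest index with value < 209628: n = 323 (giving 208335).
Indices 81 through 323: 243 terms.

243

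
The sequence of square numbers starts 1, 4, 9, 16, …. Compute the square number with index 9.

The 9th square number is n² with n = 9.
9² = 81.

81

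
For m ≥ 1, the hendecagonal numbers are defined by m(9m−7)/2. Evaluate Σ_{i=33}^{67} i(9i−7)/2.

403690

Σ i(9i−7)/2 = (9Σi² − 7Σi) / 2 over i = 33..67.
Σi = 2278 − 528 = 1750 and Σi² = 102510 − 11440 = 91070.
(9·91070 − 7·1750) / 2 = 807380/2 = 403690.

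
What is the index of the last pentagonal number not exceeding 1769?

Solve n(3n−1)/2 ≤ 1769 for integer n.
n = 34 gives 1717 ≤ 1769, while n = 35 gives 1820 > 1769; so the answer is index 34.

34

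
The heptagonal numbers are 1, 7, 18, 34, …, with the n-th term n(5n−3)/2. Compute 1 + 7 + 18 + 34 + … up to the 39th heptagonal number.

Σ i(5i−3)/2 = (5Σi² − 3Σi) / 2 over i = 1..39.
Σi = 780 and Σi² = 20540.
(5·20540 − 3·780) / 2 = 100360/2 = 50180.

50180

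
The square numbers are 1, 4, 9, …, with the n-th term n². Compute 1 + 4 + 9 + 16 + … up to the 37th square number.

17575

Σ_{i=1}^{37} i² = 37·38·75/6 = 17575.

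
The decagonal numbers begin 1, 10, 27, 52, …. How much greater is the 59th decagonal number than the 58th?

465

Consecutive decagonal numbers differ by 8n − 7: here 8·59 − 7 = 465.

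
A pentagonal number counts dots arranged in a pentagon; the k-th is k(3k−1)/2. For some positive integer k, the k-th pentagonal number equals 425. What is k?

Set n(3n−1)/2 = 425, giving 3n² − n − 850 = 0.
The discriminant is 1 + 24·425 = 10201, and √10201 = 101.
So n = (1 + 101) / 6 = 102/6 = 17.
Check: 17·(3·17 − 1)/2 = 425. ✓

17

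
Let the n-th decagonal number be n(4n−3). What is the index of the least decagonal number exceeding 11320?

Solve n(4n−3) > 11320 for integer n.
The largest n with value ≤ 11320 is 53 (since 11077 ≤ 11320 < 11502), so the first above is n = 54, value 11502.

54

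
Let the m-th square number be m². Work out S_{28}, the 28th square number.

784

The 28th square number is n² with n = 28.
28² = 784.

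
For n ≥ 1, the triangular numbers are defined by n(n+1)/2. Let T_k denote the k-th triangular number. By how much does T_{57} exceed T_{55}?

113

57·58/2 = 1653 and 55·56/2 = 1540.
Difference: 1653 − 1540 = 113.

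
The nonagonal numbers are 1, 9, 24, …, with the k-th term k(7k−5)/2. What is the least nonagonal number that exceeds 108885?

Solve n(7n−5)/2 > 108885 for integer n.
The largest n with value ≤ 108885 is 176 (since 107976 ≤ 108885 < 109209), so the first above is n = 177, value 109209.

109209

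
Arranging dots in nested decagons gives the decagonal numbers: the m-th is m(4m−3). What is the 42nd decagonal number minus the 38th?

1268

42·(4·42 − 3) = 6930 and 38·(4·38 − 3) = 5662.
Difference: 6930 − 5662 = 1268.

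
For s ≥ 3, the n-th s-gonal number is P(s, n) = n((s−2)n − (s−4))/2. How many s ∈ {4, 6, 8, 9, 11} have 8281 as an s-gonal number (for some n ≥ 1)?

2

s = 4: P(4, 91) = 8281. ✓
s = 6: P(6, 64) = 8128 and P(6, 65) = 8385; 8281 is not s-gonal.
s = 8: P(8, 52) = 8008 and P(8, 53) = 8321; 8281 is not s-gonal.
s = 9: P(9, 49) = 8281. ✓
s = 11: P(11, 43) = 8170 and P(11, 44) = 8558; 8281 is not s-gonal.
Hits: s ∈ {4, 9} → 2.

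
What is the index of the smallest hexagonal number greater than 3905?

Solve n(2n−1) > 3905 for integer n.
The largest n with value ≤ 3905 is 44 (since 3828 ≤ 3905 < 4005), so the first above is n = 45, value 4005.

45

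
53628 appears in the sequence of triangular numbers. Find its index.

327

Set n(n+1)/2 = 53628, giving n² + n − 107256 = 0.
The discriminant is 1 + 8·53628 = 429025, and √429025 = 655.
So n = (-1 + 655) / 2 = 654/2 = 327.
Check: 327·328/2 = 53628. ✓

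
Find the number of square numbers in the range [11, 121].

8

The n-th square number is n².
Smallest index with value ≥ 11: n = 4 (giving 16).
Largest index with value ≤ 121: n = 11 (giving 121).
Indices 4 through 11: 8 terms.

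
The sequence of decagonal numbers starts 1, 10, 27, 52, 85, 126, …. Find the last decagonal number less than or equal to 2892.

2835

Solve n(4n−3) ≤ 2892 for integer n.
n = 27 gives 2835 ≤ 2892, while n = 28 gives 3052 > 2892; so the answer is 2835.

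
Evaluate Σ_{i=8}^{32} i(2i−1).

Σ i(2i−1) = 2Σi² − Σi over i = 8..32.
Σi = 528 − 28 = 500 and Σi² = 11440 − 140 = 11300.
2·11300 − 1·500 = 22100.

22100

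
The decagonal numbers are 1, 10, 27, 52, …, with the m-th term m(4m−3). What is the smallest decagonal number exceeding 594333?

Solve n(4n−3) > 594333 for integer n.
The largest n with value ≤ 594333 is 385 (since 591745 ≤ 594333 < 594826), so the first above is n = 386, value 594826.

594826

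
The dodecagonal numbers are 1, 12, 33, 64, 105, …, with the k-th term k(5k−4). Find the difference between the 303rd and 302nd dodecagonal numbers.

3021

Consecutive dodecagonal numbers differ by 10n − 9: here 10·303 − 9 = 3021.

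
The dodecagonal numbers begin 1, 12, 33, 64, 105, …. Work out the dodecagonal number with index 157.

122617

The 157th dodecagonal number is n(5n−4) with n = 157.
157·(5·157 − 4) = 157·781 = 122617.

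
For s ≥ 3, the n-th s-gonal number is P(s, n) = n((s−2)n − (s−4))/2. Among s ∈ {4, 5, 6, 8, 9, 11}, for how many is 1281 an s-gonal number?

1

s = 4: P(4, 35) = 1225 and P(4, 36) = 1296; 1281 is not s-gonal.
s = 5: P(5, 29) = 1247 and P(5, 30) = 1335; 1281 is not s-gonal.
s = 6: P(6, 25) = 1225 and P(6, 26) = 1326; 1281 is not s-gonal.
s = 8: P(8, 21) = 1281. ✓
s = 9: P(9, 19) = 1216 and P(9, 20) = 1350; 1281 is not s-gonal.
s = 11: P(11, 17) = 1241 and P(11, 18) = 1395; 1281 is not s-gonal.
Hits: s ∈ {8} → 1.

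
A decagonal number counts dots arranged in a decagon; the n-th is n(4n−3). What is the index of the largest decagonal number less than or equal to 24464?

Solve n(4n−3) ≤ 24464 for integer n.
n = 78 gives 24102 ≤ 24464, while n = 79 gives 24727 > 24464; so the answer is index 78.

78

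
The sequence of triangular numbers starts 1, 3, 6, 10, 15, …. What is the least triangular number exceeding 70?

Solve n(n+1)/2 > 70 for integer n.
The largest n with value ≤ 70 is 11 (since 66 ≤ 70 < 78), so the first above is n = 12, value 78.

78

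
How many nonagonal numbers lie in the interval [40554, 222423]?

145

The n-th nonagonal number is n(7n−5)/2.
Smallest index with value ≥ 40554: n = 108 (giving 40554).
Largest index with value ≤ 222423: n = 252 (giving 221634).
Indices 108 through 252: 145 terms.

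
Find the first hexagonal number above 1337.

1431

Solve n(2n−1) > 1337 for integer n.
The largest n with value ≤ 1337 is 26 (since 1326 ≤ 1337 < 1431), so the first above is n = 27, value 1431.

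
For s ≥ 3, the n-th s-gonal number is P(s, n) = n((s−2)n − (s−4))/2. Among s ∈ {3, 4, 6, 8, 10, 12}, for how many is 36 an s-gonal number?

s = 3: P(3, 8) = 36. ✓
s = 4: P(4, 6) = 36. ✓
s = 6: P(6, 4) = 28 and P(6, 5) = 45; 36 is not s-gonal.
s = 8: P(8, 3) = 21 and P(8, 4) = 40; 36 is not s-gonal.
s = 10: P(10, 3) = 27 and P(10, 4) = 52; 36 is not s-gonal.
s = 12: P(12, 3) = 33 and P(12, 4) = 64; 36 is not s-gonal.
Hits: s ∈ {3, 4} → 2.

2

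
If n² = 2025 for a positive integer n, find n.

We need n² = 2025, so n = √2025 = 45.
Check: 45² = 2025. ✓

45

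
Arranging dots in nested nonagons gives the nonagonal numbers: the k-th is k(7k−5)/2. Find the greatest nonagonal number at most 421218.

Solve n(7n−5)/2 ≤ 421218 for integer n.
n = 347 gives 420564 ≤ 421218, while n = 348 gives 422994 > 421218; so the answer is 420564.

420564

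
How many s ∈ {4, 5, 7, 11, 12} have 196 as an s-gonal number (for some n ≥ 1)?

2

s = 4: P(4, 14) = 196. ✓
s = 5: P(5, 11) = 176 and P(5, 12) = 210; 196 is not s-gonal.
s = 7: P(7, 9) = 189 and P(7, 10) = 235; 196 is not s-gonal.
s = 11: P(11, 7) = 196. ✓
s = 12: P(12, 6) = 156 and P(12, 7) = 217; 196 is not s-gonal.
Hits: s ∈ {4, 11} → 2.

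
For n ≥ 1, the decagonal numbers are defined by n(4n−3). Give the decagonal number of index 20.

1540

The 20th decagonal number is n(4n−3) with n = 20.
20·(4·20 − 3) = 20·77 = 1540.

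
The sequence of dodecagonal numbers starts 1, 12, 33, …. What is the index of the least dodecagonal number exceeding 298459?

245

Solve n(5n−4) > 298459 for integer n.
The largest n with value ≤ 298459 is 244 (since 296704 ≤ 298459 < 299145), so the first above is n = 245, value 299145.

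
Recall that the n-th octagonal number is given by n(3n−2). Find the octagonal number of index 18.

The 18th octagonal number is n(3n−2) with n = 18.
18·(3·18 − 2) = 18·52 = 936.

936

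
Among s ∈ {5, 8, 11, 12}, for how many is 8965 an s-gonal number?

s = 5: P(5, 77) = 8855 and P(5, 78) = 9087; 8965 is not s-gonal.
s = 8: P(8, 55) = 8965. ✓
s = 11: P(11, 45) = 8955 and P(11, 46) = 9361; 8965 is not s-gonal.
s = 12: P(12, 42) = 8652 and P(12, 43) = 9073; 8965 is not s-gonal.
Hits: s ∈ {8} → 1.

1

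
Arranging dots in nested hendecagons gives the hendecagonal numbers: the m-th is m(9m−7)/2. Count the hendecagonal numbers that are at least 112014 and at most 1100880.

337

The n-th hendecagonal number is n(9n−7)/2.
Smallest index with value ≥ 112014: n = 159 (giving 113208).
Largest index with value ≤ 1100880: n = 495 (giving 1100880).
Indices 159 through 495: 337 terms.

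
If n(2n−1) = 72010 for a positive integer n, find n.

190

Set n(2n−1) = 72010, giving 2n² − n − 72010 = 0.
So n = (1 + 759) / 4 = 760/4 = 190.
Check: 190·(2·190 − 1) = 72010. ✓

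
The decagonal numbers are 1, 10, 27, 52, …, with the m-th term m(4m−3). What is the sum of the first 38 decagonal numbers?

73853

Σ i(4i−3) = 4Σi² − 3Σi over i = 1..38.
Σi = 741 and Σi² = 19019.
4·19019 − 3·741 = 73853.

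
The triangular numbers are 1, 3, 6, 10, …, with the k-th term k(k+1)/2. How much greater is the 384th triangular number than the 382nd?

767

384·385/2 = 73920 and 382·383/2 = 73153.
Difference: 73920 − 73153 = 767.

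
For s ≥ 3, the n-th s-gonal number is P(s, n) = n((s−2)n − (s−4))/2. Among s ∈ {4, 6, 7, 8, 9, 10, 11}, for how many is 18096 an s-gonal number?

1

s = 4: P(4, 134) = 17956 and P(4, 135) = 18225; 18096 is not s-gonal.
s = 6: P(6, 95) = 17955 and P(6, 96) = 18336; 18096 is not s-gonal.
s = 7: P(7, 85) = 17935 and P(7, 86) = 18361; 18096 is not s-gonal.
s = 8: P(8, 78) = 18096. ✓
s = 9: P(9, 72) = 17964 and P(9, 73) = 18469; 18096 is not s-gonal.
s = 10: P(10, 67) = 17755 and P(10, 68) = 18292; 18096 is not s-gonal.
s = 11: P(11, 63) = 17640 and P(11, 64) = 18208; 18096 is not s-gonal.
Hits: s ∈ {8} → 1.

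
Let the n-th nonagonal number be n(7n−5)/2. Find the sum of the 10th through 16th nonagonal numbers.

4011

Σ i(7i−5)/2 = (7Σi² − 5Σi) / 2 over i = 10..16.
Σi = 136 − 45 = 91 and Σi² = 1496 − 285 = 1211.
(7·1211 − 5·91) / 2 = 8022/2 = 4011.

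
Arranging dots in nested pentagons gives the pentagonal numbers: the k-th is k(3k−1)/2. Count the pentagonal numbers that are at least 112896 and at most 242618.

The n-th pentagonal number is n(3n−1)/2.
Smallest index with value ≥ 112896: n = 275 (giving 113300).
Largest index with value ≤ 242618: n = 402 (giving 242205).
Indices 275 through 402: 128 terms.

128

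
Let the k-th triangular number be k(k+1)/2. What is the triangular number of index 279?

39060

279·280/2 = 78120/2 = 39060.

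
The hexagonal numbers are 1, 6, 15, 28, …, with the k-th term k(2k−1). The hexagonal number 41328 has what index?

144

Set n(2n−1) = 41328, giving 2n² − n − 41328 = 0.
So n = (1 + 575) / 4 = 576/4 = 144.
Check: 144·(2·144 − 1) = 41328. ✓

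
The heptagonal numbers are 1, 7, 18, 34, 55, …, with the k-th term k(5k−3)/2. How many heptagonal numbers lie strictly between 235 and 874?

8

The n-th heptagonal number is n(5n−3)/2.
Smallest index with value > 235: n = 11 (giving 286).
Largest index with value < 874: n = 18 (giving 783).
Indices 11 through 18: 8 terms.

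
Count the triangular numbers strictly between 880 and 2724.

32

The n-th triangular number is n(n+1)/2.
Smallest index with value > 880: n = 42 (giving 903).
Largest index with value < 2724: n = 73 (giving 2701).
Indices 42 through 73: 32 terms.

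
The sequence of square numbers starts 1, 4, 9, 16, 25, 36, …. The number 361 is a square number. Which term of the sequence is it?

19

We need n² = 361, so n = √361 = 19.
Check: 19² = 361. ✓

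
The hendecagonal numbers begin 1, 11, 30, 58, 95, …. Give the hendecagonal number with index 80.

28520

80·(9·80 − 7)/2 = 80·713/2 = 28520.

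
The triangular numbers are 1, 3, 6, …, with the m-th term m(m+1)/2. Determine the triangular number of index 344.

59340

344·345/2 = 118680/2 = 59340.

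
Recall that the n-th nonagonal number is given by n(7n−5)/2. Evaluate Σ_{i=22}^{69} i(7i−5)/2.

374584

Σ i(7i−5)/2 = (7Σi² − 5Σi) / 2 over i = 22..69.
Σi = 2415 − 231 = 2184 and Σi² = 111895 − 3311 = 108584.
(7·108584 − 5·2184) / 2 = 749168/2 = 374584.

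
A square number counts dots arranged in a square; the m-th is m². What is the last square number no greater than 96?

Solve n² ≤ 96 for integer n.
n = 9 gives 81 ≤ 96, while n = 10 gives 100 > 96; so the answer is 81.

81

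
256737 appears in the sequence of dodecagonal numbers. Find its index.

Set n(5n−4) = 256737, giving 5n² − 4n − 256737 = 0.
So n = (4 + 2266) / 10 = 2270/10 = 227.

227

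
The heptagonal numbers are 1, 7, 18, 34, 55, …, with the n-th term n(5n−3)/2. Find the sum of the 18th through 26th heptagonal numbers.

Σ i(5i−3)/2 = (5Σi² − 3Σi) / 2 over i = 18..26.
Σi = 351 − 153 = 198 and Σi² = 6201 − 1785 = 4416.
(5·4416 − 3·198) / 2 = 21486/2 = 10743.

10743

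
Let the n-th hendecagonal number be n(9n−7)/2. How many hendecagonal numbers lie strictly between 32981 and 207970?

The n-th hendecagonal number is n(9n−7)/2.
Smallest index with value > 32981: n = 87 (giving 33756).
Largest index with value < 207970: n = 215 (giving 207260).
Indices 87 through 215: 129 terms.

129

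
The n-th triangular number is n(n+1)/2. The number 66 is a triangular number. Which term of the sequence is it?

Set n(n+1)/2 = 66, giving n² + n − 132 = 0.
So n = (-1 + 23) / 2 = 22/2 = 11.

11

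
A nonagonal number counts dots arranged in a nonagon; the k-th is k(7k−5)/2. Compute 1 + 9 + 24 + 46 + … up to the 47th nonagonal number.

Σ i(7i−5)/2 = (7Σi² − 5Σi) / 2 over i = 1..47.
Σi = 1128 and Σi² = 35720.
(7·35720 − 5·1128) / 2 = 244400/2 = 122200.

122200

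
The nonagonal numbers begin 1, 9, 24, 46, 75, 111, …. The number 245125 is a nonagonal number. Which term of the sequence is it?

Set n(7n−5)/2 = 245125, giving 7n² − 5n − 490250 = 0.
So n = (5 + 3705) / 14 = 3710/14 = 265.

265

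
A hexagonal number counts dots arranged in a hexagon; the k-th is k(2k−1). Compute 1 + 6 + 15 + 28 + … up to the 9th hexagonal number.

Σ i(2i−1) = 2Σi² − Σi over i = 1..9.
Σi = 45 and Σi² = 285.
2·285 − 1·45 = 525.

525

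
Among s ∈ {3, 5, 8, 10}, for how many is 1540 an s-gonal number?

s = 3: P(3, 55) = 1540. ✓
s = 5: P(5, 32) = 1520 and P(5, 33) = 1617; 1540 is not s-gonal.
s = 8: P(8, 22) = 1408 and P(8, 23) = 1541; 1540 is not s-gonal.
s = 10: P(10, 20) = 1540. ✓
Hits: s ∈ {3, 10} → 2.

2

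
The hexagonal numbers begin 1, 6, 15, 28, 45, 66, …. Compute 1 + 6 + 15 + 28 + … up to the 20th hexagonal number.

5530

Σ i(2i−1) = 2Σi² − Σi over i = 1..20.
Σi = 210 and Σi² = 2870.
2·2870 − 1·210 = 5530.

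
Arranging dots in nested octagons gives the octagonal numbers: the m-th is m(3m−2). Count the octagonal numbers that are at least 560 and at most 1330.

8

The n-th octagonal number is n(3n−2).
Smallest index with value ≥ 560: n = 14 (giving 560).
Largest index with value ≤ 1330: n = 21 (giving 1281).
Indices 14 through 21: 8 terms.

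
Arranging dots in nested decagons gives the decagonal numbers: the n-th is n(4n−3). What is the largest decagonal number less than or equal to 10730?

Solve n(4n−3) ≤ 10730 for integer n.
n = 52 gives 10660 ≤ 10730, while n = 53 gives 11077 > 10730; so the answer is 10660.

10660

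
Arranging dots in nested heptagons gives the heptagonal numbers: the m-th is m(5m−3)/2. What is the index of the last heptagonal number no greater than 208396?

Solve n(5n−3)/2 ≤ 208396 for integer n.
n = 289 gives 208369 ≤ 208396, while n = 290 gives 209815 > 208396; so the answer is index 289.

289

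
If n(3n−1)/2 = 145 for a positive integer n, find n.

10

Set n(3n−1)/2 = 145, giving 3n² − n − 290 = 0.
The discriminant is 1 + 24·145 = 3481, and √3481 = 59.
So n = (1 + 59) / 6 = 60/6 = 10.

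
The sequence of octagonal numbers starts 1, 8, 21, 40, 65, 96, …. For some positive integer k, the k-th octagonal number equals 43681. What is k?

121

Set n(3n−2) = 43681, giving 3n² − 2n − 43681 = 0.
So n = (2 + 724) / 6 = 726/6 = 121.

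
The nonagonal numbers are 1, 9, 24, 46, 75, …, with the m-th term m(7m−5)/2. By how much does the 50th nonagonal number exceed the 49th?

344

Consecutive nonagonal numbers differ by 7n − 6: here 7·50 − 6 = 344.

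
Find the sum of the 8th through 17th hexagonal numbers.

Σ i(2i−1) = 2Σi² − Σi over i = 8..17.
Σi = 153 − 28 = 125 and Σi² = 1785 − 140 = 1645.
2·1645 − 1·125 = 3165.

3165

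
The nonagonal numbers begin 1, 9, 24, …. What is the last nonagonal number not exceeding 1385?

1350

Solve n(7n−5)/2 ≤ 1385 for integer n.
n = 20 gives 1350 ≤ 1385, while n = 21 gives 1491 > 1385; so the answer is 1350.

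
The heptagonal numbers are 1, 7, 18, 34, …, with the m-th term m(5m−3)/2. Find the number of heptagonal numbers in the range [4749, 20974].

48

The n-th heptagonal number is n(5n−3)/2.
Smallest index with value ≥ 4749: n = 44 (giving 4774).
Largest index with value ≤ 20974: n = 91 (giving 20566).
Indices 44 through 91: 48 terms.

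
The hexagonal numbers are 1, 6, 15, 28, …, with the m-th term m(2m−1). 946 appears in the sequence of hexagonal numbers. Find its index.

22

Set n(2n−1) = 946, giving 2n² − n − 946 = 0.
So n = (1 + 87) / 4 = 88/4 = 22.
Check: 22·(2·22 − 1) = 946. ✓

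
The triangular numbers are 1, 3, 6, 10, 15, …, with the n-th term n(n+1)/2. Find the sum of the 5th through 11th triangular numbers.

266

Σ i(i+1)/2 = (Σi² + Σi) / 2 over i = 5..11.
Σi = 66 − 10 = 56 and Σi² = 506 − 30 = 476.
(1·476 + 1·56) / 2 = 532/2 = 266.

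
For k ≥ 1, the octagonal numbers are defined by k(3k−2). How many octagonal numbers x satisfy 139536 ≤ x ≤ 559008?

217

The n-th octagonal number is n(3n−2).
Smallest index with value ≥ 139536: n = 216 (giving 139536).
Largest index with value ≤ 559008: n = 432 (giving 559008).
Indices 216 through 432: 217 terms.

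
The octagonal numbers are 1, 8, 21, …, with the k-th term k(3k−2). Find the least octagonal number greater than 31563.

31621

Solve n(3n−2) > 31563 for integer n.
The largest n with value ≤ 31563 is 102 (since 31008 ≤ 31563 < 31621), so the first above is n = 103, value 31621.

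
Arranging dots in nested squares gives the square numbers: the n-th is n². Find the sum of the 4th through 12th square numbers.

636

Σ_{i=4}^{12} i² = 650 − 14 = 636.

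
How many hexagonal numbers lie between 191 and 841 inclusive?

10

The n-th hexagonal number is n(2n−1).
Smallest index with value ≥ 191: n = 11 (giving 231).
Largest index with value ≤ 841: n = 20 (giving 780).
Indices 11 through 20: 10 terms.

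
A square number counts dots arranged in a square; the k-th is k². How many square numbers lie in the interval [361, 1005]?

The n-th square number is n².
Smallest index with value ≥ 361: n = 19 (giving 361).
Largest index with value ≤ 1005: n = 31 (giving 961).
Indices 19 through 31: 13 terms.

13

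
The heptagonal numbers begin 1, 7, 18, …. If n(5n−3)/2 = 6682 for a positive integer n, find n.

52

Set n(5n−3)/2 = 6682, giving 5n² − 3n − 13364 = 0.
The discriminant is 9 + 40·6682 = 267289, and √267289 = 517.
So n = (3 + 517) / 10 = 520/10 = 52.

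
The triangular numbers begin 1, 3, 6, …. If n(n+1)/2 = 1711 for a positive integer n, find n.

Set n(n+1)/2 = 1711, giving n² + n − 3422 = 0.
The discriminant is 1 + 8·1711 = 13689, and √13689 = 117.
So n = (-1 + 117) / 2 = 116/2 = 58.
Check: 58·59/2 = 1711. ✓

58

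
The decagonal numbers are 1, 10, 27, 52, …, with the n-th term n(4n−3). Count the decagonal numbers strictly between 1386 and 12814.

38

The n-th decagonal number is n(4n−3).
Smallest index with value > 1386: n = 19 (giving 1387).
Largest index with value < 12814: n = 56 (giving 12376).
Indices 19 through 56: 38 terms.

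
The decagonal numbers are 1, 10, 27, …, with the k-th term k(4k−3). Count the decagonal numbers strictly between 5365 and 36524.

58

The n-th decagonal number is n(4n−3).
Smallest index with value > 5365: n = 38 (giving 5662).
Largest index with value < 36524: n = 95 (giving 35815).
Indices 38 through 95: 58 terms.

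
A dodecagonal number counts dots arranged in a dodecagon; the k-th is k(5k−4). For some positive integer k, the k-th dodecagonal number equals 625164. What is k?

Set n(5n−4) = 625164, giving 5n² − 4n − 625164 = 0.
So n = (4 + 3536) / 10 = 3540/10 = 354.
Check: 354·(5·354 − 4) = 625164. ✓

354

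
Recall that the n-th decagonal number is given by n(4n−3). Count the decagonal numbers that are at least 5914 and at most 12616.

The n-th decagonal number is n(4n−3).
Smallest index with value ≥ 5914: n = 39 (giving 5967).
Largest index with value ≤ 12616: n = 56 (giving 12376).
Indices 39 through 56: 18 terms.

18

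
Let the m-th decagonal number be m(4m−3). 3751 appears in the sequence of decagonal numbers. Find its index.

Set n(4n−3) = 3751, giving 4n² − 3n − 3751 = 0.
So n = (3 + 245) / 8 = 248/8 = 31.
Check: 31·(4·31 − 3) = 3751. ✓

31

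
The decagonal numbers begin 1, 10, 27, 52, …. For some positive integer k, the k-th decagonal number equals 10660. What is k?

Set n(4n−3) = 10660, giving 4n² − 3n − 10660 = 0.
So n = (3 + 413) / 8 = 416/8 = 52.
Check: 52·(4·52 − 3) = 10660. ✓

52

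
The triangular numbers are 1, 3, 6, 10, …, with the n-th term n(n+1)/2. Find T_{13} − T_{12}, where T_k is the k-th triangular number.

13

Consecutive triangular numbers differ by n: T_{13} − T_{12} = 13.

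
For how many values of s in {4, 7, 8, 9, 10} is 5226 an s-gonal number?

1

s = 4: P(4, 72) = 5184 and P(4, 73) = 5329; 5226 is not s-gonal.
s = 7: P(7, 46) = 5221 and P(7, 47) = 5452; 5226 is not s-gonal.
s = 8: P(8, 42) = 5208 and P(8, 43) = 5461; 5226 is not s-gonal.
s = 9: P(9, 39) = 5226. ✓
s = 10: P(10, 36) = 5076 and P(10, 37) = 5365; 5226 is not s-gonal.
Hits: s ∈ {9} → 1.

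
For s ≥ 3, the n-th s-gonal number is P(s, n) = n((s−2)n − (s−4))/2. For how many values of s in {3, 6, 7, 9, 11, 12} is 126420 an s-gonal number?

s = 3: P(3, 502) = 126253 and P(3, 503) = 126756; 126420 is not s-gonal.
s = 6: P(6, 251) = 125751 and P(6, 252) = 126756; 126420 is not s-gonal.
s = 7: P(7, 225) = 126225 and P(7, 226) = 127351; 126420 is not s-gonal.
s = 9: P(9, 190) = 125875 and P(9, 191) = 127206; 126420 is not s-gonal.
s = 11: P(11, 168) = 126420. ✓
s = 12: P(12, 159) = 125769 and P(12, 160) = 127360; 126420 is not s-gonal.
Hits: s ∈ {11} → 1.

1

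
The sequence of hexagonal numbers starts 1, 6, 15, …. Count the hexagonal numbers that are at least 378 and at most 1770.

The n-th hexagonal number is n(2n−1).
Smallest index with value ≥ 378: n = 14 (giving 378).
Largest index with value ≤ 1770: n = 30 (giving 1770).
Indices 14 through 30: 17 terms.

17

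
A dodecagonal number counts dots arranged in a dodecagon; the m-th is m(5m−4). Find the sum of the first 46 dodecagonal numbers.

Σ i(5i−4) = 5Σi² − 4Σi over i = 1..46.
Σi = 1081 and Σi² = 33511.
5·33511 − 4·1081 = 163231.

163231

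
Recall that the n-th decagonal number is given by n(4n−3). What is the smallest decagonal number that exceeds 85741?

85995

Solve n(4n−3) > 85741 for integer n.
The largest n with value ≤ 85741 is 146 (since 84826 ≤ 85741 < 85995), so the first above is n = 147, value 85995.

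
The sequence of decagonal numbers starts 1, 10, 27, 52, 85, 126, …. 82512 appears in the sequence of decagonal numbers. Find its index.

144

Set n(4n−3) = 82512, giving 4n² − 3n − 82512 = 0.
The discriminant is 9 + 16·82512 = 1320201, and √1320201 = 1149.
So n = (3 + 1149) / 8 = 1152/8 = 144.
Check: 144·(4·144 − 3) = 82512. ✓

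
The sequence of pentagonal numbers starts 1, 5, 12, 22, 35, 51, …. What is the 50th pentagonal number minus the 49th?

148

Consecutive pentagonal numbers differ by 3n − 2: here 3·50 − 2 = 148.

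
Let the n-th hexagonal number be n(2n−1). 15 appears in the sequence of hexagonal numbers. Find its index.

3

Set n(2n−1) = 15, giving 2n² − n − 15 = 0.
So n = (1 + 11) / 4 = 12/4 = 3.
Check: 3·(2·3 − 1) = 15. ✓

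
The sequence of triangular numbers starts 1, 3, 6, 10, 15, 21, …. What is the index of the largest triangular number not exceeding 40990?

Solve n(n+1)/2 ≤ 40990 for integer n.
n = 285 gives 40755 ≤ 40990, while n = 286 gives 41041 > 40990; so the answer is index 285.

285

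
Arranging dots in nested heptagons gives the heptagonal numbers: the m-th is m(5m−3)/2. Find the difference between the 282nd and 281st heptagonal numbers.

Consecutive heptagonal numbers differ by 5n − 4: here 5·282 − 4 = 1406.

1406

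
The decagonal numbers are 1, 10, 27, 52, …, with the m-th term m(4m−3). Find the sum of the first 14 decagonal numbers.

3745

Σ i(4i−3) = 4Σi² − 3Σi over i = 1..14.
Σi = 105 and Σi² = 1015.
4·1015 − 3·105 = 3745.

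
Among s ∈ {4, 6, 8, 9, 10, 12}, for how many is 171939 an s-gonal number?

1

s = 4: P(4, 414) = 171396 and P(4, 415) = 172225; 171939 is not s-gonal.
s = 6: P(6, 293) = 171405 and P(6, 294) = 172578; 171939 is not s-gonal.
s = 8: P(8, 239) = 170885 and P(8, 240) = 172320; 171939 is not s-gonal.
s = 9: P(9, 222) = 171939. ✓
s = 10: P(10, 207) = 170775 and P(10, 208) = 172432; 171939 is not s-gonal.
s = 12: P(12, 185) = 170385 and P(12, 186) = 172236; 171939 is not s-gonal.
Hits: s ∈ {9} → 1.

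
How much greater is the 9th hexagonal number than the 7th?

62

9·(2·9 − 1) = 153 and 7·(2·7 − 1) = 91.
Difference: 153 − 91 = 62.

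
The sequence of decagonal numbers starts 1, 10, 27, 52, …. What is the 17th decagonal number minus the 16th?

Consecutive decagonal numbers differ by 8n − 7: here 8·17 − 7 = 129.

129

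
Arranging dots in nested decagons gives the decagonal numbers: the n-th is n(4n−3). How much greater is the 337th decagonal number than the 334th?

337·(4·337 − 3) = 453265 and 334·(4·334 − 3) = 445222.
Difference: 453265 − 445222 = 8043.

8043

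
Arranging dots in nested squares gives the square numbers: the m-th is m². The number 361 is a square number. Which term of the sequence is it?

We need n² = 361, so n = √361 = 19.
Check: 19² = 361. ✓

19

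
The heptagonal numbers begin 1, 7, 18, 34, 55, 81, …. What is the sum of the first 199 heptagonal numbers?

Σ i(5i−3)/2 = (5Σi² − 3Σi) / 2 over i = 1..199.
Σi = 19900 and Σi² = 2646700.
(5·2646700 − 3·19900) / 2 = 13173800/2 = 6586900.

6586900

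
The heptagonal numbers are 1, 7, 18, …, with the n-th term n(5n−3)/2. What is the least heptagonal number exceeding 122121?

122877

Solve n(5n−3)/2 > 122121 for integer n.
The largest n with value ≤ 122121 is 221 (since 121771 ≤ 122121 < 122877), so the first above is n = 222, value 122877.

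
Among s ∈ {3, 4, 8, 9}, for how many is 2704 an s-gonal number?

s = 3: P(3, 73) = 2701 and P(3, 74) = 2775; 2704 is not s-gonal.
s = 4: P(4, 52) = 2704. ✓
s = 8: P(8, 30) = 2640 and P(8, 31) = 2821; 2704 is not s-gonal.
s = 9: P(9, 28) = 2674 and P(9, 29) = 2871; 2704 is not s-gonal.
Hits: s ∈ {4} → 1.

1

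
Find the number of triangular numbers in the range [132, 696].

The n-th triangular number is n(n+1)/2.
Smallest index with value ≥ 132: n = 16 (giving 136).
Largest index with value ≤ 696: n = 36 (giving 666).
Indices 16 through 36: 21 terms.

21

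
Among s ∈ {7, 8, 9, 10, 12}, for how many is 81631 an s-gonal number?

1

s = 7: P(7, 181) = 81631. ✓
s = 8: P(8, 165) = 81345 and P(8, 166) = 82336; 81631 is not s-gonal.
s = 9: P(9, 153) = 81549 and P(9, 154) = 82621; 81631 is not s-gonal.
s = 10: P(10, 143) = 81367 and P(10, 144) = 82512; 81631 is not s-gonal.
s = 12: P(12, 128) = 81408 and P(12, 129) = 82689; 81631 is not s-gonal.
Hits: s ∈ {7} → 1.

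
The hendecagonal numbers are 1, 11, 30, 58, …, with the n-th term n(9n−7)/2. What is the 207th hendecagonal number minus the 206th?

1855

Consecutive hendecagonal numbers differ by 9n − 8: here 9·207 − 8 = 1855.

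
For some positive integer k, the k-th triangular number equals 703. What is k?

Set n(n+1)/2 = 703, giving n² + n − 1406 = 0.
The discriminant is 1 + 8·703 = 5625, and √5625 = 75.
So n = (-1 + 75) / 2 = 74/2 = 37.
Check: 37·38/2 = 703. ✓

37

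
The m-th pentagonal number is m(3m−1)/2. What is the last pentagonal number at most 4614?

Solve n(3n−1)/2 ≤ 4614 for integer n.
n = 55 gives 4510 ≤ 4614, while n = 56 gives 4676 > 4614; so the answer is 4510.

4510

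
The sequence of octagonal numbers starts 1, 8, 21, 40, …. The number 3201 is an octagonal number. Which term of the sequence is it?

Set n(3n−2) = 3201, giving 3n² − 2n − 3201 = 0.
The discriminant is 4 + 12·3201 = 38416, and √38416 = 196.
So n = (2 + 196) / 6 = 198/6 = 33.

33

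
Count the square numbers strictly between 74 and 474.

The n-th square number is n².
Smallest index with value > 74: n = 9 (giving 81).
Largest index with value < 474: n = 21 (giving 441).
Indices 9 through 21: 13 terms.

13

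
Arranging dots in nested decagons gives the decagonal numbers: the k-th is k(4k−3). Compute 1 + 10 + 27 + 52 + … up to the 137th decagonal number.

Σ i(4i−3) = 4Σi² − 3Σi over i = 1..137.
Σi = 9453 and Σi² = 866525.
4·866525 − 3·9453 = 3437741.

3437741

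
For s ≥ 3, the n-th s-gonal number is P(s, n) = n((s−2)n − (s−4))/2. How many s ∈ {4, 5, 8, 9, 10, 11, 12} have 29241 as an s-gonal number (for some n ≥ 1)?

2

s = 4: P(4, 171) = 29241. ✓
s = 5: P(5, 139) = 28912 and P(5, 140) = 29330; 29241 is not s-gonal.
s = 8: P(8, 99) = 29205 and P(8, 100) = 29800; 29241 is not s-gonal.
s = 9: P(9, 91) = 28756 and P(9, 92) = 29394; 29241 is not s-gonal.
s = 10: P(10, 85) = 28645 and P(10, 86) = 29326; 29241 is not s-gonal.
s = 11: P(11, 81) = 29241. ✓
s = 12: P(12, 76) = 28576 and P(12, 77) = 29337; 29241 is not s-gonal.
Hits: s ∈ {4, 11} → 2.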